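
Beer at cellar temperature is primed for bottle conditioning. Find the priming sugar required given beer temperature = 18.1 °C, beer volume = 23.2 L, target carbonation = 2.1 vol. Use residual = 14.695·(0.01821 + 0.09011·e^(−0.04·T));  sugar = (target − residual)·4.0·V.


residual = 14.695·(0.01821 + 0.09011·e^(−0.04·18.1)) = 0.9096
sugar = (2.1 − 0.9096)·4.0·23.2

110.4725 g


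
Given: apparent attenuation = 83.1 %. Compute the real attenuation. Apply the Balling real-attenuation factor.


RA = AA · 0.8192
RA = 83.1 · 0.8192

68.0755 %


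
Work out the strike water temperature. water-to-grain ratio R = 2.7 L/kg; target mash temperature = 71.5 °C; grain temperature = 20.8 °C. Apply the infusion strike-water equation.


T_strike = (0.41/R)·(T_mash − T_grain) + T_mash
T_strike = (0.41/2.7)·(71.5 − 20.8) + 71.5

79.1989 °C


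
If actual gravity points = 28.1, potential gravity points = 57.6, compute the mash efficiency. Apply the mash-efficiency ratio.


efficiency = actual / potential × 100
efficiency = 28.1 / 57.6 × 100

48.7847 %


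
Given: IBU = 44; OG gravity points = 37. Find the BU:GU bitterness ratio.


BU:GU = IBU / OG_points
BU:GU = 44 / 37

1.1892


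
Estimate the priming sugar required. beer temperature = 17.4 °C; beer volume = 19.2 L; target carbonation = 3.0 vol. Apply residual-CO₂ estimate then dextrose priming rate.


residual = 14.695·(0.01821 + 0.09011·e^(−0.04·T));  sugar = (target − residual)·4.0·V
residual = 14.695·(0.01821 + 0.09011·e^(−0.04·17.4)) = 0.9278
sugar = (3.0 − 0.9278)·4.0·19.2

159.1455 g


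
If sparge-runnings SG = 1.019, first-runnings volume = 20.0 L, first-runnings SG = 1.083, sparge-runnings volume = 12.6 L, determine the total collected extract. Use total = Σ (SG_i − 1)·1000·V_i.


first = (1.083 − 1)·1000·20.0 = 1660.0000
sparge = (1.019 − 1)·1000·12.6 = 239.4000
total = 1660.0000 + 239.4000

1899.4000 gravity·L


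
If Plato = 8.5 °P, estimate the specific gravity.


SG = 259/(259 − P)
SG = 259/(259 − 8.5)

1.0339


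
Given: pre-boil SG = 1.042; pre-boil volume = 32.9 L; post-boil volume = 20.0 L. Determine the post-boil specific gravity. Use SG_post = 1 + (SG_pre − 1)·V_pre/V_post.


pts_pre = (1.042 − 1)·1000 = 42.0000
pts_post = 42.0000·32.9/20.0 = 69.0900
SG_post = 1 + 69.0900/1000

1.0691


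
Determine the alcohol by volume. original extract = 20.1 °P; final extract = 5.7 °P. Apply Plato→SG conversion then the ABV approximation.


SG = 259/(259 − P);  ABV = (OG − FG)·131.25
OG = 259/(259 − 20.1) = 1.0841
FG = 259/(259 − 5.7) = 1.0225
ABV = (1.0841 − 1.0225)·131.25

8.0893 % ABV


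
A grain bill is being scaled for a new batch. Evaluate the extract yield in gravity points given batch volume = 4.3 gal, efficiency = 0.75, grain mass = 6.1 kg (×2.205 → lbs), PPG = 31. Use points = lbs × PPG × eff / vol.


lbs = 6.1 × 2.205 = 13.4505
points = 13.4505 × 31 × 0.75 / 4.3

72.7265 points


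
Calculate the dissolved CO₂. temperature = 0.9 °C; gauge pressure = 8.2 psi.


vols = (P + 14.695)·(0.01821 + 0.09011·e^(−0.04·T))
vols = (8.2 + 14.695)·(0.01821 + 0.09011·e^(−0.04·0.9))

2.4070 volumes


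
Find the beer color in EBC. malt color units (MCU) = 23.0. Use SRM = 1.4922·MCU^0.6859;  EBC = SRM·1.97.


SRM = 1.4922·23.0^0.6859 = 12.8185
EBC = 12.8185·1.97

25.2524 EBC


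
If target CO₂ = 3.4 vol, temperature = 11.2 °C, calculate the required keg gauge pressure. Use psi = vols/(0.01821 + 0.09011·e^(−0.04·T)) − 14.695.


psi = 3.4/(0.01821 + 0.09011·e^(−0.04·11.2)) − 14.695

30.1707 psi


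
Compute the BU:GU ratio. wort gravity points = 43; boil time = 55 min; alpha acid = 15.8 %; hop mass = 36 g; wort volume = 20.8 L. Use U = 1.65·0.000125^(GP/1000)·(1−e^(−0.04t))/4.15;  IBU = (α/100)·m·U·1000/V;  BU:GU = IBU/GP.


U = 1.65·0.000125^(43/1000)·(1−e^(−0.04·55))/4.15 = 0.2402
IBU = (15.8/100)·36·0.2402·1000/20.8 = 65.6897
BU:GU = 65.6897/43

1.5277


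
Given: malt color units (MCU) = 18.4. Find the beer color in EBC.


SRM = 1.4922·MCU^0.6859;  EBC = SRM·1.97
SRM = 1.4922·18.4^0.6859 = 10.9993
EBC = 10.9993·1.97

21.6686 EBC


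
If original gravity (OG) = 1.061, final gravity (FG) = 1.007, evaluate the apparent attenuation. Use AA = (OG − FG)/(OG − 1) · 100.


AA = (1.061 − 1.007)/(1.061 − 1) · 100

88.5246 %


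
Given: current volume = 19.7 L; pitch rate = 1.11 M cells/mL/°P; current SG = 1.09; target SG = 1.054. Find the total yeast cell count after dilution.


V_w = V·((SG_c−1)/(SG_t−1)−1);  °P = 259 − 259/SG_t;  cells = rate·(V+V_w)·°P
V_w = 19.7·((1.09−1)/(1.054−1)−1) = 13.1333
V_final = 19.7 + 13.1333 = 32.8333
°P = 259 − 259/1.054 = 13.2694
cells = 1.11·32.8333·13.2694

483.6051 billion cells


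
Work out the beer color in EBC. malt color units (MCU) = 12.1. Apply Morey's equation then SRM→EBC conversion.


SRM = 1.4922·MCU^0.6859;  EBC = SRM·1.97
SRM = 1.4922·12.1^0.6859 = 8.2511
EBC = 8.2511·1.97

16.2546 EBC


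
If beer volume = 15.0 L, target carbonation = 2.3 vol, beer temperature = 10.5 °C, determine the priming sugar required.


residual = 14.695·(0.01821 + 0.09011·e^(−0.04·T));  sugar = (target − residual)·4.0·V
residual = 14.695·(0.01821 + 0.09011·e^(−0.04·10.5)) = 1.1376
sugar = (2.3 − 1.1376)·4.0·15.0

69.7419 g


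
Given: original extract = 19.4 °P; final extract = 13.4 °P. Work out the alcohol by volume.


SG = 259/(259 − P);  ABV = (OG − FG)·131.25
OG = 259/(259 − 19.4) = 1.0810
FG = 259/(259 − 13.4) = 1.0546
ABV = (1.0810 − 1.0546)·131.25

3.4661 % ABV


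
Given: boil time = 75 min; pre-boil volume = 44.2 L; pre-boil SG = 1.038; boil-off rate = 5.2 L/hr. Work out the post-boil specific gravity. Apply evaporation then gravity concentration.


V_post = V_pre − rate·(t/60);  SG_post = 1 + (SG_pre−1)·V_pre/V_post
V_post = 44.2 − 5.2·(75/60) = 37.7000
SG_post = 1 + (1.038 − 1)·44.2/37.7000

1.0446


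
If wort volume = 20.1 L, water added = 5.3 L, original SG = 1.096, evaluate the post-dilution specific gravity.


SG_new = 1 + (SG_old − 1)·V_old/(V_old + V_water)
pts = (1.096 − 1)·1000·20.1/(20.1 + 5.3) = 75.9685
SG_new = 1 + 75.9685/1000

1.0760


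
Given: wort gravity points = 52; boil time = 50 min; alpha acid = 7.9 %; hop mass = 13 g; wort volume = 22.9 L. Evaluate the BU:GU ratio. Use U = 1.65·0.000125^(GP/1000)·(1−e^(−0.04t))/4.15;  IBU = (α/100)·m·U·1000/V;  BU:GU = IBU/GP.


U = 1.65·0.000125^(52/1000)·(1−e^(−0.04·50))/4.15 = 0.2154
IBU = (7.9/100)·13·0.2154·1000/22.9 = 9.6618
BU:GU = 9.6618/52

0.1858


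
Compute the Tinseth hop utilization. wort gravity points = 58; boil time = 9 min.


U = 1.65·0.000125^(GP/1000) · (1 − e^(−0.04·t))/4.15
bigness = 1.65·0.000125^(58/1000) = 0.9797
boil_factor = (1 − e^(−0.04·9))/4.15 = 0.0728
U = 0.9797 · 0.0728

0.0714


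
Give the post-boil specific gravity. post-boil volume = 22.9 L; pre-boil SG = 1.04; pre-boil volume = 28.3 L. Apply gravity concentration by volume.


SG_post = 1 + (SG_pre − 1)·V_pre/V_post
pts_pre = (1.04 − 1)·1000 = 40.0000
pts_post = 40.0000·28.3/22.9 = 49.4323
SG_post = 1 + 49.4323/1000

1.0494


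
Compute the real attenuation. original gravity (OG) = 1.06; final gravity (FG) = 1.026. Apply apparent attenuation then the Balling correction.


AA = (OG−FG)/(OG−1)·100;  RA = AA·0.8192
AA = (1.06 − 1.026)/(1.06 − 1)·100 = 56.6667
RA = 56.6667·0.8192

46.4213 %


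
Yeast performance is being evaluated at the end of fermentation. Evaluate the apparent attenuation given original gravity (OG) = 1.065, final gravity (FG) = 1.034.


AA = (OG − FG)/(OG − 1) · 100
AA = (1.065 − 1.034)/(1.065 − 1) · 100

47.6923 %


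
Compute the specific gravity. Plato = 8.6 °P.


SG = 259/(259 − P)
SG = 259/(259 − 8.6)

1.0343


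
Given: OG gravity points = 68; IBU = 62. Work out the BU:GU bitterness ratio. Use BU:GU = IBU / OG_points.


BU:GU = 62 / 68

0.9118


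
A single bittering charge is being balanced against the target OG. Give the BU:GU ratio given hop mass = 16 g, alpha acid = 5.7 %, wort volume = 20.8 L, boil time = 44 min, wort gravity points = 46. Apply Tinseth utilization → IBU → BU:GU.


U = 1.65·0.000125^(GP/1000)·(1−e^(−0.04t))/4.15;  IBU = (α/100)·m·U·1000/V;  BU:GU = IBU/GP
U = 1.65·0.000125^(46/1000)·(1−e^(−0.04·44))/4.15 = 0.2177
IBU = (5.7/100)·16·0.2177·1000/20.8 = 9.5462
BU:GU = 9.5462/46

0.2075


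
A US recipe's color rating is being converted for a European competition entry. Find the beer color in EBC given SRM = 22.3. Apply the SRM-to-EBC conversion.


EBC = SRM · 1.97
EBC = 22.3 · 1.97

43.9310 EBC


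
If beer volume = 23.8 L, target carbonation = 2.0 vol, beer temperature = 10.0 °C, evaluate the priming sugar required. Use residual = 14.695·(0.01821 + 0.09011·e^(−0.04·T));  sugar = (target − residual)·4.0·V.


residual = 14.695·(0.01821 + 0.09011·e^(−0.04·10.0)) = 1.1552
sugar = (2.0 − 1.1552)·4.0·23.8

80.4239 g


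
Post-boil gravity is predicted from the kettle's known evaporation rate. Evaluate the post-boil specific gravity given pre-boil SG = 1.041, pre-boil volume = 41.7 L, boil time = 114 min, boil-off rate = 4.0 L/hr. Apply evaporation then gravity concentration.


V_post = V_pre − rate·(t/60);  SG_post = 1 + (SG_pre−1)·V_pre/V_post
V_post = 41.7 − 4.0·(114/60) = 34.1000
SG_post = 1 + (1.041 − 1)·41.7/34.1000

1.0501


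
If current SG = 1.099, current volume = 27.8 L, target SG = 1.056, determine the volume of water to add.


V_water = V·((SG_curr − 1)/(SG_target − 1) − 1)
V_water = 27.8·((1.099 − 1)/(1.056 − 1) − 1)

21.3464 L


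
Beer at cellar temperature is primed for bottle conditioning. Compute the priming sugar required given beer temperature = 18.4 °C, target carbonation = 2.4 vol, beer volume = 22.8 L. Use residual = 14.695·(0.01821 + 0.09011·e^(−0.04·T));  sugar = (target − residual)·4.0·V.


residual = 14.695·(0.01821 + 0.09011·e^(−0.04·18.4)) = 0.9019
sugar = (2.4 − 0.9019)·4.0·22.8

136.6261 g


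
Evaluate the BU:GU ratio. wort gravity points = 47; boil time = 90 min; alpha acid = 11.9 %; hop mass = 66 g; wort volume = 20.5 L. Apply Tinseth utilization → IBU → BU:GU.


U = 1.65·0.000125^(GP/1000)·(1−e^(−0.04t))/4.15;  IBU = (α/100)·m·U·1000/V;  BU:GU = IBU/GP
U = 1.65·0.000125^(47/1000)·(1−e^(−0.04·90))/4.15 = 0.2535
IBU = (11.9/100)·66·0.2535·1000/20.5 = 97.1172
BU:GU = 97.1172/47

2.0663


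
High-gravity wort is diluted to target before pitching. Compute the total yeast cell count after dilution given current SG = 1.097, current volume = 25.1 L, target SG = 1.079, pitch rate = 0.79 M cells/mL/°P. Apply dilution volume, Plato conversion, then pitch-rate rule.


V_w = V·((SG_c−1)/(SG_t−1)−1);  °P = 259 − 259/SG_t;  cells = rate·(V+V_w)·°P
V_w = 25.1·((1.097−1)/(1.079−1)−1) = 5.7190
V_final = 25.1 + 5.7190 = 30.8190
°P = 259 − 259/1.079 = 18.9629
cells = 0.79·30.8190·18.9629

461.6904 billion cells


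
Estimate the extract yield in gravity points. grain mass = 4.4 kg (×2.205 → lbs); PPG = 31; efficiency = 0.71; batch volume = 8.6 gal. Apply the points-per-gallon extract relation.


points = lbs × PPG × eff / vol
lbs = 4.4 × 2.205 = 9.7020
points = 9.7020 × 31 × 0.71 / 8.6

24.8304 points


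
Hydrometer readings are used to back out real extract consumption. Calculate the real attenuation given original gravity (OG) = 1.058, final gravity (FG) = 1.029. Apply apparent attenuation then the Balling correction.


AA = (OG−FG)/(OG−1)·100;  RA = AA·0.8192
AA = (1.058 − 1.029)/(1.058 − 1)·100 = 50.0000
RA = 50.0000·0.8192

40.9600 %


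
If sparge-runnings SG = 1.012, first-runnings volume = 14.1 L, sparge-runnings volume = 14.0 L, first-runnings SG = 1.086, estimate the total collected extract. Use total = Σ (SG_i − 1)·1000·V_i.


first = (1.086 − 1)·1000·14.1 = 1212.6000
sparge = (1.012 − 1)·1000·14.0 = 168.0000
total = 1212.6000 + 168.0000

1380.6000 gravity·L


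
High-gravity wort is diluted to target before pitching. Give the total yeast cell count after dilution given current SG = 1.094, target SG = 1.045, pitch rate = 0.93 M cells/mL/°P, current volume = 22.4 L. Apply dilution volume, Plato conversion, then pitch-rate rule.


V_w = V·((SG_c−1)/(SG_t−1)−1);  °P = 259 − 259/SG_t;  cells = rate·(V+V_w)·°P
V_w = 22.4·((1.094−1)/(1.045−1)−1) = 24.3911
V_final = 22.4 + 24.3911 = 46.7911
°P = 259 − 259/1.045 = 11.1531
cells = 0.93·46.7911·11.1531

485.3358 billion cells


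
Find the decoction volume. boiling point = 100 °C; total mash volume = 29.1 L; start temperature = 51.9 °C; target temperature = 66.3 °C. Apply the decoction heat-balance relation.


V_dec = V_total·(T_target − T_start)/(T_boil − T_start)
V_dec = 29.1·(66.3 − 51.9)/(100 − 51.9)

8.7119 L


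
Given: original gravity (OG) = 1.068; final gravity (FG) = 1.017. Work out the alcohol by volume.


ABV = (OG − FG) · 131.25
ABV = (1.068 − 1.017) · 131.25

6.6938 % ABV


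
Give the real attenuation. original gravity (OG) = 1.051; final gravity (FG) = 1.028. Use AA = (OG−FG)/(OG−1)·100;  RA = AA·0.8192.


AA = (1.051 − 1.028)/(1.051 − 1)·100 = 45.0980
RA = 45.0980·0.8192

36.9443 %


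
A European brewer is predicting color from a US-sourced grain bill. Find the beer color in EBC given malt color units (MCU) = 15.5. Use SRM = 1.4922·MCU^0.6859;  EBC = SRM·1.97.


SRM = 1.4922·15.5^0.6859 = 9.7786
EBC = 9.7786·1.97

19.2638 EBC


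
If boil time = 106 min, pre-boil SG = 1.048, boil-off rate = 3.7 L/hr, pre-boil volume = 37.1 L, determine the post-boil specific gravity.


V_post = V_pre − rate·(t/60);  SG_post = 1 + (SG_pre−1)·V_pre/V_post
V_post = 37.1 − 3.7·(106/60) = 30.5633
SG_post = 1 + (1.048 − 1)·37.1/30.5633

1.0583


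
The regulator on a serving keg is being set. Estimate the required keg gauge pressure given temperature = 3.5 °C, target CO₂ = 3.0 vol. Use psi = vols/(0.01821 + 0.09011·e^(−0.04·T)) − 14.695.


psi = 3.0/(0.01821 + 0.09011·e^(−0.04·3.5)) − 14.695

16.3777 psi


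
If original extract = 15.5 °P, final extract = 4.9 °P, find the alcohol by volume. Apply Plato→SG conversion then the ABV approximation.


SG = 259/(259 − P);  ABV = (OG − FG)·131.25
OG = 259/(259 − 15.5) = 1.0637
FG = 259/(259 − 4.9) = 1.0193
ABV = (1.0637 − 1.0193)·131.25

5.8237 % ABV


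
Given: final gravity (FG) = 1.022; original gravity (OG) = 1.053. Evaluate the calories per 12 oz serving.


ABW = (OG−FG)·131.25·0.79/FG;  °P = 259 − 259/SG (for OG→OE and FG→AE);  RE = 0.1808·OE + 0.8192·AE;  Cal = (6.9·ABW + 4·(RE−0.1))·FG·3.55
ABW = (1.053 − 1.022)·131.25·0.79/1.022 = 3.1451
OE = 259 − 259/1.053 = 13.0361 °P
AE = 259 − 259/1.022 = 5.5753 °P
RE = 0.1808·13.0361 + 0.8192·5.5753 = 6.9242 °P
Cal = (6.9·3.1451 + 4·(6.9242−0.1))·1.022·3.55

177.7708 kcal


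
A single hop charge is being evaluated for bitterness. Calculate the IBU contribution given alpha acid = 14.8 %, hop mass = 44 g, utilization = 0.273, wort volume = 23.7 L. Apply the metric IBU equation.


IBU = (α/100)·mass·U·1000 / V
IBU = (14.8/100)·44·0.273·1000 / 23.7

75.0116 IBU


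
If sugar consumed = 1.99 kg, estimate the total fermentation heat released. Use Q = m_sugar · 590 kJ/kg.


Q = 1.99 · 590

1174.1000 kJ


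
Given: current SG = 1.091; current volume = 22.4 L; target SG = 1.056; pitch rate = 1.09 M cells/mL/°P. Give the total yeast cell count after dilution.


V_w = V·((SG_c−1)/(SG_t−1)−1);  °P = 259 − 259/SG_t;  cells = rate·(V+V_w)·°P
V_w = 22.4·((1.091−1)/(1.056−1)−1) = 14.0000
V_final = 22.4 + 14.0000 = 36.4000
°P = 259 − 259/1.056 = 13.7348
cells = 1.09·36.4000·13.7348

544.9438 billion cells


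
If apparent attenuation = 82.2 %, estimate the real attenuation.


RA = AA · 0.8192
RA = 82.2 · 0.8192

67.3382 %


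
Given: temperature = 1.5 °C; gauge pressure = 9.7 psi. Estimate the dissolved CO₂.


vols = (P + 14.695)·(0.01821 + 0.09011·e^(−0.04·T))
vols = (9.7 + 14.695)·(0.01821 + 0.09011·e^(−0.04·1.5))

2.5145 volumes


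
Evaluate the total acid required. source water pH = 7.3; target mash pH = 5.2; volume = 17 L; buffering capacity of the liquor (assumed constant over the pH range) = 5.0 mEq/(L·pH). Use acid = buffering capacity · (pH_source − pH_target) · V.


acid = 5.0 · (7.3 − 5.2) · 17

178.5000 mEq


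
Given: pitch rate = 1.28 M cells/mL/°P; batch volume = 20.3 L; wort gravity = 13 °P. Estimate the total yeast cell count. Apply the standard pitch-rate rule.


cells (billions) = rate · V_L · °P
cells = 1.28 · 20.3 · 13

337.7920 billion cells


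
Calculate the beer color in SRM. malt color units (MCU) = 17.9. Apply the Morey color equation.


SRM = 1.4922 · MCU^0.6859
SRM = 1.4922 · 17.9^0.6859

10.7934 SRM


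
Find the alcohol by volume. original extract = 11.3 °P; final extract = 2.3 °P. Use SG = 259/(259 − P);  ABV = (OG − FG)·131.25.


OG = 259/(259 − 11.3) = 1.0456
FG = 259/(259 − 2.3) = 1.0090
ABV = (1.0456 − 1.0090)·131.25

4.8116 % ABV


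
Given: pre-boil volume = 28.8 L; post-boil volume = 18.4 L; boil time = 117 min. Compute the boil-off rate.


rate = (V_pre − V_post) / (t_min/60)
rate = (28.8 − 18.4) / (117/60)

5.3333 L/hr


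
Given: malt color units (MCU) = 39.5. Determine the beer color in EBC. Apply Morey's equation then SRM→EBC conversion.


SRM = 1.4922·MCU^0.6859;  EBC = SRM·1.97
SRM = 1.4922·39.5^0.6859 = 18.5752
EBC = 18.5752·1.97

36.5931 EBC


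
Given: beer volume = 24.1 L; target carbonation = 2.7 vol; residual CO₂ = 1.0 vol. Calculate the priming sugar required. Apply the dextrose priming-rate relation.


sugar = (target − residual)·4.0·V
sugar = (2.7 − 1.0)·4.0·24.1

163.8800 g


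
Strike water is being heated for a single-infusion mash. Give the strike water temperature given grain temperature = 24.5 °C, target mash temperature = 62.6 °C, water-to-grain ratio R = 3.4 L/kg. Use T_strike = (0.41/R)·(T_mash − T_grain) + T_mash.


T_strike = (0.41/3.4)·(62.6 − 24.5) + 62.6

67.1944 °C


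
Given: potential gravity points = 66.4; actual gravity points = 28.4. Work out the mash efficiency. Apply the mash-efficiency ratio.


efficiency = actual / potential × 100
efficiency = 28.4 / 66.4 × 100

42.7711 %


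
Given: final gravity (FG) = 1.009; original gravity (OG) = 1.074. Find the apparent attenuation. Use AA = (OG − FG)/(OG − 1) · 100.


AA = (1.074 − 1.009)/(1.074 − 1) · 100

87.8378 %


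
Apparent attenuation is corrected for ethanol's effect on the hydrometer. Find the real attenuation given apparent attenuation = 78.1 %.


RA = AA · 0.8192
RA = 78.1 · 0.8192

63.9795 %


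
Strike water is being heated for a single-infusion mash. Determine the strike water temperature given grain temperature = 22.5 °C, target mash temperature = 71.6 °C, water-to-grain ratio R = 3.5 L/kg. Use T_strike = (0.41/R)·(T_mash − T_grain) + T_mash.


T_strike = (0.41/3.5)·(71.6 − 22.5) + 71.6

77.3517 °C


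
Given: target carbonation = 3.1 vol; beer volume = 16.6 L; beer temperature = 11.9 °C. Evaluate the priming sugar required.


residual = 14.695·(0.01821 + 0.09011·e^(−0.04·T));  sugar = (target − residual)·4.0·V
residual = 14.695·(0.01821 + 0.09011·e^(−0.04·11.9)) = 1.0903
sugar = (3.1 − 1.0903)·4.0·16.6

133.4473 g


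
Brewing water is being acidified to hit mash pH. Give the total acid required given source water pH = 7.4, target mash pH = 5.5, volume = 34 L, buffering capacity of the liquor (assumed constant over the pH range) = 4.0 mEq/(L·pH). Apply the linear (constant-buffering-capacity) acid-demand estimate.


acid = buffering capacity · (pH_source − pH_target) · V
acid = 4.0 · (7.4 − 5.5) · 34

258.4000 mEq


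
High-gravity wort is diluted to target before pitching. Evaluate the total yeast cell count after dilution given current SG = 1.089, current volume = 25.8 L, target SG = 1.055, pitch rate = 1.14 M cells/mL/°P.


V_w = V·((SG_c−1)/(SG_t−1)−1);  °P = 259 − 259/SG_t;  cells = rate·(V+V_w)·°P
V_w = 25.8·((1.089−1)/(1.055−1)−1) = 15.9491
V_final = 25.8 + 15.9491 = 41.7491
°P = 259 − 259/1.055 = 13.5024
cells = 1.14·41.7491·13.5024

642.6313 billion cells


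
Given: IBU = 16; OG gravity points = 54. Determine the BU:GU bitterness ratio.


BU:GU = IBU / OG_points
BU:GU = 16 / 54

0.2963


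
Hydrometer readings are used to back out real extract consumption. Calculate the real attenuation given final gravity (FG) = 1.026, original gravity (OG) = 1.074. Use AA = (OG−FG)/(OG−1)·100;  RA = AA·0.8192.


AA = (1.074 − 1.026)/(1.074 − 1)·100 = 64.8649
RA = 64.8649·0.8192

53.1373 %


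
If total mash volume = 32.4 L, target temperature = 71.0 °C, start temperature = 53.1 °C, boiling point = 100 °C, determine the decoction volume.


V_dec = V_total·(T_target − T_start)/(T_boil − T_start)
V_dec = 32.4·(71.0 − 53.1)/(100 − 53.1)

12.3659 L


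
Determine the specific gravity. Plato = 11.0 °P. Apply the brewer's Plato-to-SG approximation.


SG = 259/(259 − P)
SG = 259/(259 − 11.0)

1.0444


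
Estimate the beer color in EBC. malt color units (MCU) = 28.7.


SRM = 1.4922·MCU^0.6859;  EBC = SRM·1.97
SRM = 1.4922·28.7^0.6859 = 14.9207
EBC = 14.9207·1.97

29.3937 EBC


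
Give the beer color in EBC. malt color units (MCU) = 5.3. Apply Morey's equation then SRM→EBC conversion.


SRM = 1.4922·MCU^0.6859;  EBC = SRM·1.97
SRM = 1.4922·5.3^0.6859 = 4.6839
EBC = 4.6839·1.97

9.2273 EBC


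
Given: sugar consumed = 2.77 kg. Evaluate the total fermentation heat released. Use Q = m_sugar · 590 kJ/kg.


Q = 2.77 · 590

1634.3000 kJ


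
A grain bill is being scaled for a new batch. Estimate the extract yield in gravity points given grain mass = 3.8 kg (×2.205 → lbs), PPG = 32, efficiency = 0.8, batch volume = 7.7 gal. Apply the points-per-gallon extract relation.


points = lbs × PPG × eff / vol
lbs = 3.8 × 2.205 = 8.3790
points = 8.3790 × 32 × 0.8 / 7.7

27.8575 points


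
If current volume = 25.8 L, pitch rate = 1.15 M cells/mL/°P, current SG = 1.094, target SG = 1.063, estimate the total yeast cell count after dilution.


V_w = V·((SG_c−1)/(SG_t−1)−1);  °P = 259 − 259/SG_t;  cells = rate·(V+V_w)·°P
V_w = 25.8·((1.094−1)/(1.063−1)−1) = 12.6952
V_final = 25.8 + 12.6952 = 38.4952
°P = 259 − 259/1.063 = 15.3500
cells = 1.15·38.4952·15.3500

679.5351 billion cells


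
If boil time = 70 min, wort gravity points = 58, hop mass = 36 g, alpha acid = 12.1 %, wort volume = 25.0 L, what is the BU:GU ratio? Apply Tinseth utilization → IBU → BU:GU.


U = 1.65·0.000125^(GP/1000)·(1−e^(−0.04t))/4.15;  IBU = (α/100)·m·U·1000/V;  BU:GU = IBU/GP
U = 1.65·0.000125^(58/1000)·(1−e^(−0.04·70))/4.15 = 0.2217
IBU = (12.1/100)·36·0.2217·1000/25.0 = 38.6330
BU:GU = 38.6330/58

0.6661


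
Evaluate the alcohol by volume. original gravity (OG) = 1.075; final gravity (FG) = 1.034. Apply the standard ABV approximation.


ABV = (OG − FG) · 131.25
ABV = (1.075 − 1.034) · 131.25

5.3812 % ABV


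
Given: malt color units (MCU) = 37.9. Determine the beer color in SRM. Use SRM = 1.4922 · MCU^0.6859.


SRM = 1.4922 · 37.9^0.6859

18.0558 SRM


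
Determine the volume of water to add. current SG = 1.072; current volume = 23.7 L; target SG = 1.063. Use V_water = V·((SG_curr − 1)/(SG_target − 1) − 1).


V_water = 23.7·((1.072 − 1)/(1.063 − 1) − 1)

3.3857 L


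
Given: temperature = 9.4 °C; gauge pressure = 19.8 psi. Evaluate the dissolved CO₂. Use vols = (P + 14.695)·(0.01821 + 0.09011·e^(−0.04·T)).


vols = (19.8 + 14.695)·(0.01821 + 0.09011·e^(−0.04·9.4))

2.7624 volumes


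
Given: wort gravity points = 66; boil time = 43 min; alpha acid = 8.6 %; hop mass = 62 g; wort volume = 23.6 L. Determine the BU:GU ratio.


U = 1.65·0.000125^(GP/1000)·(1−e^(−0.04t))/4.15;  IBU = (α/100)·m·U·1000/V;  BU:GU = IBU/GP
U = 1.65·0.000125^(66/1000)·(1−e^(−0.04·43))/4.15 = 0.1804
IBU = (8.6/100)·62·0.1804·1000/23.6 = 40.7491
BU:GU = 40.7491/66

0.6174


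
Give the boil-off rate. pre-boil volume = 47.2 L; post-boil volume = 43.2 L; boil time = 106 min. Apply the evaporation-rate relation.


rate = (V_pre − V_post) / (t_min/60)
rate = (47.2 − 43.2) / (106/60)

2.2642 L/hr


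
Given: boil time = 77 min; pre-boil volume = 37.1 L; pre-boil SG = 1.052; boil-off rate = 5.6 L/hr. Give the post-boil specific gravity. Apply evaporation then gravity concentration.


V_post = V_pre − rate·(t/60);  SG_post = 1 + (SG_pre−1)·V_pre/V_post
V_post = 37.1 − 5.6·(77/60) = 29.9133
SG_post = 1 + (1.052 − 1)·37.1/29.9133

1.0645


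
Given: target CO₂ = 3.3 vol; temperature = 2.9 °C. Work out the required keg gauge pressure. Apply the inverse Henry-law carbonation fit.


psi = vols/(0.01821 + 0.09011·e^(−0.04·T)) − 14.695
psi = 3.3/(0.01821 + 0.09011·e^(−0.04·2.9)) − 14.695

18.8243 psi


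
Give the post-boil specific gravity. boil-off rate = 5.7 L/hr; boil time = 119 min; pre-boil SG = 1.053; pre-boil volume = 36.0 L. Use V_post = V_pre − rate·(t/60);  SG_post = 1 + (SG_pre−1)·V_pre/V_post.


V_post = 36.0 − 5.7·(119/60) = 24.6950
SG_post = 1 + (1.053 − 1)·36.0/24.6950

1.0773


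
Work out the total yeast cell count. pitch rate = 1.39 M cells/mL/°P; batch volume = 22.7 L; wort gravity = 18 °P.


cells (billions) = rate · V_L · °P
cells = 1.39 · 22.7 · 18

567.9540 billion cells


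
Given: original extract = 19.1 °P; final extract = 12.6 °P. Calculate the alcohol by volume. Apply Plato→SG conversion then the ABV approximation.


SG = 259/(259 − P);  ABV = (OG − FG)·131.25
OG = 259/(259 − 19.1) = 1.0796
FG = 259/(259 − 12.6) = 1.0511
ABV = (1.0796 − 1.0511)·131.25

3.7380 % ABV


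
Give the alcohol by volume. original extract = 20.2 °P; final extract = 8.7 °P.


SG = 259/(259 − P);  ABV = (OG − FG)·131.25
OG = 259/(259 − 20.2) = 1.0846
FG = 259/(259 − 8.7) = 1.0348
ABV = (1.0846 − 1.0348)·131.25

6.5404 % ABV


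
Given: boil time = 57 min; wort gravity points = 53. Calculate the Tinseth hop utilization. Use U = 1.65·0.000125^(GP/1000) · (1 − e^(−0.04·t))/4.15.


bigness = 1.65·0.000125^(53/1000) = 1.0248
boil_factor = (1 − e^(−0.04·57))/4.15 = 0.2163
U = 1.0248 · 0.2163

0.2217


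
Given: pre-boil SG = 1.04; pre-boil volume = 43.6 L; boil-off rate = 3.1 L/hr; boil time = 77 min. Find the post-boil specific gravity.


V_post = V_pre − rate·(t/60);  SG_post = 1 + (SG_pre−1)·V_pre/V_post
V_post = 43.6 − 3.1·(77/60) = 39.6217
SG_post = 1 + (1.04 − 1)·43.6/39.6217

1.0440


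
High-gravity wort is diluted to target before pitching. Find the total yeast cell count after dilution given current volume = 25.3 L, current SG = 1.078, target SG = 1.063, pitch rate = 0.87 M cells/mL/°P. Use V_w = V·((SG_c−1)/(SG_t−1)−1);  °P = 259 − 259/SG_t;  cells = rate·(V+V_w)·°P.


V_w = 25.3·((1.078−1)/(1.063−1)−1) = 6.0238
V_final = 25.3 + 6.0238 = 31.3238
°P = 259 − 259/1.063 = 15.3500
cells = 0.87·31.3238·15.3500

418.3125 billion cells


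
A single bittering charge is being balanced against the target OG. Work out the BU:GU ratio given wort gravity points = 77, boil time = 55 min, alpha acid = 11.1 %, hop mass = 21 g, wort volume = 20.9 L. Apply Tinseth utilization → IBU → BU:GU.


U = 1.65·0.000125^(GP/1000)·(1−e^(−0.04t))/4.15;  IBU = (α/100)·m·U·1000/V;  BU:GU = IBU/GP
U = 1.65·0.000125^(77/1000)·(1−e^(−0.04·55))/4.15 = 0.1770
IBU = (11.1/100)·21·0.1770·1000/20.9 = 19.7375
BU:GU = 19.7375/77

0.2563


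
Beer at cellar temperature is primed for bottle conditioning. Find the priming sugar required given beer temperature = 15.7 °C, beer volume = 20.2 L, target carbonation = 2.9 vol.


residual = 14.695·(0.01821 + 0.09011·e^(−0.04·T));  sugar = (target − residual)·4.0·V
residual = 14.695·(0.01821 + 0.09011·e^(−0.04·15.7)) = 0.9742
sugar = (2.9 − 0.9742)·4.0·20.2

155.6008 g


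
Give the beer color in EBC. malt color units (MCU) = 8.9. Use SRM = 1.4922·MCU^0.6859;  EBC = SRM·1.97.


SRM = 1.4922·8.9^0.6859 = 6.6836
EBC = 6.6836·1.97

13.1668 EBC


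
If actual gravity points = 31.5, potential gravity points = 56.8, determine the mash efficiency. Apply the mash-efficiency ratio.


efficiency = actual / potential × 100
efficiency = 31.5 / 56.8 × 100

55.4577 %


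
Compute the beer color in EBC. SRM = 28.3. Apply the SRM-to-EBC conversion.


EBC = SRM · 1.97
EBC = 28.3 · 1.97

55.7510 EBC


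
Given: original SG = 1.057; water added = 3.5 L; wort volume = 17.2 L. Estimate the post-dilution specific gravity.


SG_new = 1 + (SG_old − 1)·V_old/(V_old + V_water)
pts = (1.057 − 1)·1000·17.2/(17.2 + 3.5) = 47.3623
SG_new = 1 + 47.3623/1000

1.0474


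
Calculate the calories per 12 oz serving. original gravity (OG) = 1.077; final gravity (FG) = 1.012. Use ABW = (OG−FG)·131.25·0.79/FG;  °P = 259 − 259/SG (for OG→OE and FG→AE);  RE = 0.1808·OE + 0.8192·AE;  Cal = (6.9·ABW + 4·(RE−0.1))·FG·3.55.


ABW = (1.077 − 1.012)·131.25·0.79/1.012 = 6.6598
OE = 259 − 259/1.077 = 18.5172 °P
AE = 259 − 259/1.012 = 3.0711 °P
RE = 0.1808·18.5172 + 0.8192·3.0711 = 5.8638 °P
Cal = (6.9·6.6598 + 4·(5.8638−0.1))·1.012·3.55

247.9166 kcal


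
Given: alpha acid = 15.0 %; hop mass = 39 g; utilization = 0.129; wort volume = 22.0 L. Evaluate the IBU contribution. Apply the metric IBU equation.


IBU = (α/100)·mass·U·1000 / V
IBU = (15.0/100)·39·0.129·1000 / 22.0

34.3023 IBU


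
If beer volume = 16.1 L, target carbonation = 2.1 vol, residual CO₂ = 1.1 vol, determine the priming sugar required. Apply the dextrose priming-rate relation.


sugar = (target − residual)·4.0·V
sugar = (2.1 − 1.1)·4.0·16.1

64.4000 g


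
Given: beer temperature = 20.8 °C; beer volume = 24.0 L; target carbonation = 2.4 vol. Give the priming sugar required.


residual = 14.695·(0.01821 + 0.09011·e^(−0.04·T));  sugar = (target − residual)·4.0·V
residual = 14.695·(0.01821 + 0.09011·e^(−0.04·20.8)) = 0.8438
sugar = (2.4 − 0.8438)·4.0·24.0

149.3910 g


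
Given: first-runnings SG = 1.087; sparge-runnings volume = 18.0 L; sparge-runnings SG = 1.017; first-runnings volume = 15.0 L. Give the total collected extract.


total = Σ (SG_i − 1)·1000·V_i
first = (1.087 − 1)·1000·15.0 = 1305.0000
sparge = (1.017 − 1)·1000·18.0 = 306.0000
total = 1305.0000 + 306.0000

1611.0000 gravity·L


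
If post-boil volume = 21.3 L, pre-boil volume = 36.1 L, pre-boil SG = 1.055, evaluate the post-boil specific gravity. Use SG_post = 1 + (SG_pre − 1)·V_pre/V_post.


pts_pre = (1.055 − 1)·1000 = 55.0000
pts_post = 55.0000·36.1/21.3 = 93.2160
SG_post = 1 + 93.2160/1000

1.0932


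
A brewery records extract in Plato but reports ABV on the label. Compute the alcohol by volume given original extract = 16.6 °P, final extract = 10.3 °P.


SG = 259/(259 − P);  ABV = (OG − FG)·131.25
OG = 259/(259 − 16.6) = 1.0685
FG = 259/(259 − 10.3) = 1.0414
ABV = (1.0685 − 1.0414)·131.25

3.5525 % ABV


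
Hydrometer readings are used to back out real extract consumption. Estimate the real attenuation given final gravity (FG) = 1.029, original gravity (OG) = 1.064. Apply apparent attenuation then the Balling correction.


AA = (OG−FG)/(OG−1)·100;  RA = AA·0.8192
AA = (1.064 − 1.029)/(1.064 − 1)·100 = 54.6875
RA = 54.6875·0.8192

44.8000 %


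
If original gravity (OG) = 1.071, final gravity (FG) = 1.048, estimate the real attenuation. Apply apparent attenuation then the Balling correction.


AA = (OG−FG)/(OG−1)·100;  RA = AA·0.8192
AA = (1.071 − 1.048)/(1.071 − 1)·100 = 32.3944
RA = 32.3944·0.8192

26.5375 %


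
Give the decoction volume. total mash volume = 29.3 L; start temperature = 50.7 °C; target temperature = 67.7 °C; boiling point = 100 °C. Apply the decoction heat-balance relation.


V_dec = V_total·(T_target − T_start)/(T_boil − T_start)
V_dec = 29.3·(67.7 − 50.7)/(100 − 50.7)

10.1034 L


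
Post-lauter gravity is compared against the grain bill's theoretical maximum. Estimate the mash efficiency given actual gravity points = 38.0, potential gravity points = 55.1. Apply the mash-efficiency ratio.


efficiency = actual / potential × 100
efficiency = 38.0 / 55.1 × 100

68.9655 %


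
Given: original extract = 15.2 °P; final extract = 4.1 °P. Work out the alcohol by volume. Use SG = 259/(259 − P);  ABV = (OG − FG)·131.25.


OG = 259/(259 − 15.2) = 1.0623
FG = 259/(259 − 4.1) = 1.0161
ABV = (1.0623 − 1.0161)·131.25

6.0718 % ABV


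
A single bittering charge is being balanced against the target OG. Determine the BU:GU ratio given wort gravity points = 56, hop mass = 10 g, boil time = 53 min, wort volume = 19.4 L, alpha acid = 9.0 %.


U = 1.65·0.000125^(GP/1000)·(1−e^(−0.04t))/4.15;  IBU = (α/100)·m·U·1000/V;  BU:GU = IBU/GP
U = 1.65·0.000125^(56/1000)·(1−e^(−0.04·53))/4.15 = 0.2115
IBU = (9.0/100)·10·0.2115·1000/19.4 = 9.8123
BU:GU = 9.8123/56

0.1752


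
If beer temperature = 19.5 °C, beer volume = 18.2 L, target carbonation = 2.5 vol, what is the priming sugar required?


residual = 14.695·(0.01821 + 0.09011·e^(−0.04·T));  sugar = (target − residual)·4.0·V
residual = 14.695·(0.01821 + 0.09011·e^(−0.04·19.5)) = 0.8746
sugar = (2.5 − 0.8746)·4.0·18.2

118.3290 g


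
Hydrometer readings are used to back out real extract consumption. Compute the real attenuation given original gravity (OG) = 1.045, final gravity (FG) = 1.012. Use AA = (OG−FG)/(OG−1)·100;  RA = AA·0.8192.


AA = (1.045 − 1.012)/(1.045 − 1)·100 = 73.3333
RA = 73.3333·0.8192

60.0747 %


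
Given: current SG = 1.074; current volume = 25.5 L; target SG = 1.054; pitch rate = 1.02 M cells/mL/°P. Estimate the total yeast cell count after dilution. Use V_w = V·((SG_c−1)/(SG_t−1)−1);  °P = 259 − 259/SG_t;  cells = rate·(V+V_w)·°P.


V_w = 25.5·((1.074−1)/(1.054−1)−1) = 9.4444
V_final = 25.5 + 9.4444 = 34.9444
°P = 259 − 259/1.054 = 13.2694
cells = 1.02·34.9444·13.2694

472.9674 billion cells


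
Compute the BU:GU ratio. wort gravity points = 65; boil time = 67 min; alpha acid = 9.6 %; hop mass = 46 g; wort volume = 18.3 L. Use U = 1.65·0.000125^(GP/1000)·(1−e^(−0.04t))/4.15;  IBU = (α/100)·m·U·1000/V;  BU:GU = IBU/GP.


U = 1.65·0.000125^(65/1000)·(1−e^(−0.04·67))/4.15 = 0.2065
IBU = (9.6/100)·46·0.2065·1000/18.3 = 49.8272
BU:GU = 49.8272/65

0.7666


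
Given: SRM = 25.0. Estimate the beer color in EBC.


EBC = SRM · 1.97
EBC = 25.0 · 1.97

49.2500 EBC


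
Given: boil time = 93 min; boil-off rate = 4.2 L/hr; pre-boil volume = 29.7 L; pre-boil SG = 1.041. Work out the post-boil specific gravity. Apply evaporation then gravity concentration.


V_post = V_pre − rate·(t/60);  SG_post = 1 + (SG_pre−1)·V_pre/V_post
V_post = 29.7 − 4.2·(93/60) = 23.1900
SG_post = 1 + (1.041 − 1)·29.7/23.1900

1.0525


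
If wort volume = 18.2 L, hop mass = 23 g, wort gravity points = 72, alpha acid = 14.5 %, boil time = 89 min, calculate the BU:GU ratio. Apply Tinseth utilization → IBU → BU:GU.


U = 1.65·0.000125^(GP/1000)·(1−e^(−0.04t))/4.15;  IBU = (α/100)·m·U·1000/V;  BU:GU = IBU/GP
U = 1.65·0.000125^(72/1000)·(1−e^(−0.04·89))/4.15 = 0.2022
IBU = (14.5/100)·23·0.2022·1000/18.2 = 37.0602
BU:GU = 37.0602/72

0.5147


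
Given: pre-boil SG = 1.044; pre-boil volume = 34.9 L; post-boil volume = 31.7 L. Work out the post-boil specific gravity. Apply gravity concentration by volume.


SG_post = 1 + (SG_pre − 1)·V_pre/V_post
pts_pre = (1.044 − 1)·1000 = 44.0000
pts_post = 44.0000·34.9/31.7 = 48.4416
SG_post = 1 + 48.4416/1000

1.0484


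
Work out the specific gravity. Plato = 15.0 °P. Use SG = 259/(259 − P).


SG = 259/(259 − 15.0)

1.0615


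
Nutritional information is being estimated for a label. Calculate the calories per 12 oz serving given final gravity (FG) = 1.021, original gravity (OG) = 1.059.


ABW = (OG−FG)·131.25·0.79/FG;  °P = 259 − 259/SG (for OG→OE and FG→AE);  RE = 0.1808·OE + 0.8192·AE;  Cal = (6.9·ABW + 4·(RE−0.1))·FG·3.55
ABW = (1.059 − 1.021)·131.25·0.79/1.021 = 3.8591
OE = 259 − 259/1.059 = 14.4297 °P
AE = 259 − 259/1.021 = 5.3271 °P
RE = 0.1808·14.4297 + 0.8192·5.3271 = 6.9729 °P
Cal = (6.9·3.8591 + 4·(6.9729−0.1))·1.021·3.55

196.1575 kcal


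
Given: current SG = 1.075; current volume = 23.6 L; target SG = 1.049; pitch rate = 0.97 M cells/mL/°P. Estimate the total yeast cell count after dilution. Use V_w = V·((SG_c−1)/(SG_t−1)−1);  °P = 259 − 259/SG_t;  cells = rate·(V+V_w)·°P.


V_w = 23.6·((1.075−1)/(1.049−1)−1) = 12.5224
V_final = 23.6 + 12.5224 = 36.1224
°P = 259 − 259/1.049 = 12.0982
cells = 0.97·36.1224·12.0982

423.9057 billion cells


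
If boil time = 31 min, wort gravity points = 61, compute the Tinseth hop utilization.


U = 1.65·0.000125^(GP/1000) · (1 − e^(−0.04·t))/4.15
bigness = 1.65·0.000125^(61/1000) = 0.9537
boil_factor = (1 − e^(−0.04·31))/4.15 = 0.1712
U = 0.9537 · 0.1712

0.1633


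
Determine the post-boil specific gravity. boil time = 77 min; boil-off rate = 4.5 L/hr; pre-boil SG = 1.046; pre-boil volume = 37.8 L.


V_post = V_pre − rate·(t/60);  SG_post = 1 + (SG_pre−1)·V_pre/V_post
V_post = 37.8 − 4.5·(77/60) = 32.0250
SG_post = 1 + (1.046 − 1)·37.8/32.0250

1.0543


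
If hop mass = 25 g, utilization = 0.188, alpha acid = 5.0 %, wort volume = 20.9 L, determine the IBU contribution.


IBU = (α/100)·mass·U·1000 / V
IBU = (5.0/100)·25·0.188·1000 / 20.9

11.2440 IBU


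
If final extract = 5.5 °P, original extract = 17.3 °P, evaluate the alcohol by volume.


SG = 259/(259 − P);  ABV = (OG − FG)·131.25
OG = 259/(259 − 17.3) = 1.0716
FG = 259/(259 − 5.5) = 1.0217
ABV = (1.0716 − 1.0217)·131.25

6.5468 % ABV


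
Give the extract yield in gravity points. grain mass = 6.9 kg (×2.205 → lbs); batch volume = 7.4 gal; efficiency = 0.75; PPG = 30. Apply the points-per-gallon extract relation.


points = lbs × PPG × eff / vol
lbs = 6.9 × 2.205 = 15.2145
points = 15.2145 × 30 × 0.75 / 7.4

46.2603 points


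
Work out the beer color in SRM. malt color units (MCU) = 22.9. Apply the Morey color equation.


SRM = 1.4922 · MCU^0.6859
SRM = 1.4922 · 22.9^0.6859

12.7802 SRM


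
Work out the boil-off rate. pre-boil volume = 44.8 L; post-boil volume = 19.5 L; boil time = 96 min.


rate = (V_pre − V_post) / (t_min/60)
rate = (44.8 − 19.5) / (96/60)

15.8125 L/hr


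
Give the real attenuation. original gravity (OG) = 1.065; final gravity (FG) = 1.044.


AA = (OG−FG)/(OG−1)·100;  RA = AA·0.8192
AA = (1.065 − 1.044)/(1.065 − 1)·100 = 32.3077
RA = 32.3077·0.8192

26.4665 %


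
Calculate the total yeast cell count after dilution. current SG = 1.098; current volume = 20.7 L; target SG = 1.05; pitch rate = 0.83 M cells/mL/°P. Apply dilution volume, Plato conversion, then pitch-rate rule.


V_w = V·((SG_c−1)/(SG_t−1)−1);  °P = 259 − 259/SG_t;  cells = rate·(V+V_w)·°P
V_w = 20.7·((1.098−1)/(1.05−1)−1) = 19.8720
V_final = 20.7 + 19.8720 = 40.5720
°P = 259 − 259/1.05 = 12.3333
cells = 0.83·40.5720·12.3333

415.3220 billion cells
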